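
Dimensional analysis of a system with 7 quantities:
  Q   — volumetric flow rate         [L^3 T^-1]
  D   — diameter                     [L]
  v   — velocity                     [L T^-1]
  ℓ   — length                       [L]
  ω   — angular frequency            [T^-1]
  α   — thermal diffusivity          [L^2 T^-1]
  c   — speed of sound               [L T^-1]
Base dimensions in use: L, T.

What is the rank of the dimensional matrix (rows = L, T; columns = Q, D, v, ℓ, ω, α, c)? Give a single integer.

Write exponents as rows L,T / cols Q,D,v,ℓ,ω,α,c:
  L: [ 3  1  1  1  0  2  1]
  T: [-1  0 -1  0 -1 -1 -1]
RREF → pivots at {Q,D} ⇒ r = 2

2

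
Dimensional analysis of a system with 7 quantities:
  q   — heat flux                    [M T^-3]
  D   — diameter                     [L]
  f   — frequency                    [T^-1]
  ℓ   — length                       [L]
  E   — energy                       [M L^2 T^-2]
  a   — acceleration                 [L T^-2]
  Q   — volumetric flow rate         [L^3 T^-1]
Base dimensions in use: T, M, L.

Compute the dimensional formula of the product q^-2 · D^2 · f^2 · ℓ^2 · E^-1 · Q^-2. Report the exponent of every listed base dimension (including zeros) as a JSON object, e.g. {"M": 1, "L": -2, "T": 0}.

{"T": 8, "M": -3, "L": -4}

Dimensional matrix (T×M×L by q×D×f×ℓ×E×a×Q):
  T: [-3  0 -1  0 -2 -2 -1]
  M: [ 1  0  0  0  1  0  0]
  L: [ 0  1  0  1  2  1  3]
  [T]: (-2)·-3+(2)·0+(2)·-1+(2)·0+(-1)·-2+(-2)·-1 = 8
  [M]: (-2)·1+(2)·0+(2)·0+(2)·0+(-1)·1+(-2)·0 = -3
  [L]: (-2)·0+(2)·1+(2)·0+(2)·1+(-1)·2+(-2)·3 = -4
⇒ T^8 M^-3 L^-4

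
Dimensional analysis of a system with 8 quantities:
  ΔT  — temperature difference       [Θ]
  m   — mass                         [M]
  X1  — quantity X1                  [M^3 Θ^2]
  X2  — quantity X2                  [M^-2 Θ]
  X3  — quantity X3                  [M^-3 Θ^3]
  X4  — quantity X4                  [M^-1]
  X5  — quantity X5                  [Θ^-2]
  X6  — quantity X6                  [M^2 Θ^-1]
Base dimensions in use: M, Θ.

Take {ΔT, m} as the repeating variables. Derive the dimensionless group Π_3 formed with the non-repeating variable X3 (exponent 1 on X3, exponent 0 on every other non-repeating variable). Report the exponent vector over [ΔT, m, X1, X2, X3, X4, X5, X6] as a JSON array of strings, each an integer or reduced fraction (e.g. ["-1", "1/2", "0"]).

Write exponents as rows M,Θ / cols ΔT,m,X1,X2,X3,X4,X5,X6:
  M: [ 0  1  3 -2 -3 -1  0  2]
  Θ: [ 1  0  2  1  3  0 -2 -1]
Echelon form has 2 nonzero rows (pivots: ΔT,m)
Pivot set = {ΔT,m}, free = {X1,X2,X3,X4,X5,X6}
RREF:
  r0: [   1    0    2    1    3    0   -2   -1]
  r1: [   0    1    3   -2   -3   -1    0    2]
Fix exponent of X3 at 1, X1 at 0, X2 at 0, X4 at 0, X5 at 0, X6 at 0; solve each RREF row for its pivot's exponent:
  r0: exp(ΔT) + (3)·1 = 0 ⇒ exp(ΔT) = -3
  r1: exp(m) + (-3)·1 = 0 ⇒ exp(m) = 3
Π_3 = ΔT^-3 · m^3 · X3

["-3", "3", "0", "0", "1", "0", "0", "0"]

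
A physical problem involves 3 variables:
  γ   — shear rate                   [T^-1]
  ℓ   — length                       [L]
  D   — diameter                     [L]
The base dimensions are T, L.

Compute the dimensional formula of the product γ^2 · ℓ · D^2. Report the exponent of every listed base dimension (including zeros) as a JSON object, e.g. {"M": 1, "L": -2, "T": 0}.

{"T": -2, "L": 3}

Write exponents as rows T,L / cols γ,ℓ,D:
  T: [-1  0  0]
  L: [ 0  1  1]
  [T]: (2)·-1+(1)·0+(2)·0 = -2
  [L]: (2)·0+(1)·1+(2)·1 = 3
⇒ T^-2 L^3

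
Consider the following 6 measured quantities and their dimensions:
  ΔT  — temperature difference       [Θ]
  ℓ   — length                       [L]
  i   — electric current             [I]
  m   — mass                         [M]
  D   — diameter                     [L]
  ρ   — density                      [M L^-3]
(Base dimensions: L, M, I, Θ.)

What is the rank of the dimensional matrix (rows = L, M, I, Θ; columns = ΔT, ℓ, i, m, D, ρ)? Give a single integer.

4

Dimensional matrix (L×M×I×Θ by ΔT×ℓ×i×m×D×ρ):
  L: [ 0  1  0  0  1 -3]
  M: [ 0  0  0  1  0  1]
  I: [ 0  0  1  0  0  0]
  Θ: [ 1  0  0  0  0  0]
Row reduction gives pivot columns ΔT,ℓ,i,m; rank = 4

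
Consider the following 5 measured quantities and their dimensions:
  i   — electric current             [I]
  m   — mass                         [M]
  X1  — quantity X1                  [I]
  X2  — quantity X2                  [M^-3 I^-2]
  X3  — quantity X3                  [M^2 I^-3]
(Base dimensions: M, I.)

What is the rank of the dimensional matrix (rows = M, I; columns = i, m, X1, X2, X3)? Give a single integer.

Dimensional matrix (M×I by i×m×X1×X2×X3):
  M: [ 0  1  0 -3  2]
  I: [ 1  0  1 -2 -3]
Row reduction gives pivot columns i,m; rank = 2

2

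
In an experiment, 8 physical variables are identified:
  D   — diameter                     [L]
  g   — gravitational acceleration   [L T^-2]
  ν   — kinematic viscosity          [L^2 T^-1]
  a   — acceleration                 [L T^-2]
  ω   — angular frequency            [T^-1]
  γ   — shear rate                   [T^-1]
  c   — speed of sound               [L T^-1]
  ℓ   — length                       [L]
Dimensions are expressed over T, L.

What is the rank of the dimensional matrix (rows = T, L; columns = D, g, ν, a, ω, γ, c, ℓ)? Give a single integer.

Write exponents as rows T,L / cols D,g,ν,a,ω,γ,c,ℓ:
  T: [ 0 -2 -1 -2 -1 -1 -1  0]
  L: [ 1  1  2  1  0  0  1  1]
RREF → pivots at {D,g} ⇒ r = 2

2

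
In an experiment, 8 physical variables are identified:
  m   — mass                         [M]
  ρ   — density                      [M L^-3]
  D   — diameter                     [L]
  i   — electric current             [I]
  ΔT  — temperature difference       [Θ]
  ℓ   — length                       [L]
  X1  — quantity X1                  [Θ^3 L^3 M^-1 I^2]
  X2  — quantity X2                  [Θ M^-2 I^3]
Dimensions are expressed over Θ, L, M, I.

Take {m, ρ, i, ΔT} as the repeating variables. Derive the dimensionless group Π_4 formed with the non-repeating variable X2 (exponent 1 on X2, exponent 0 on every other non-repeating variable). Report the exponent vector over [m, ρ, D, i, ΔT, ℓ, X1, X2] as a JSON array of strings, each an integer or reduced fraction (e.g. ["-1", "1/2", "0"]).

Dimensional matrix (Θ×L×M×I by m×ρ×D×i×ΔT×ℓ×X1×X2):
  Θ: [ 0  0  0  0  1  0  3  1]
  L: [ 0 -3  1  0  0  1  3  0]
  M: [ 1  1  0  0  0  0 -1 -2]
  I: [ 0  0  0  1  0  0  2  3]
RREF → pivots at {m,ρ,i,ΔT} ⇒ r = 4
Repeat: m,ρ,i,ΔT; free: D,ℓ,X1,X2
RREF:
  r0: [   1    0  1/3    0    0  1/3    0   -2]
  r1: [   0    1 -1/3    0    0 -1/3   -1    0]
  r2: [   0    0    0    1    0    0    2    3]
  r3: [   0    0    0    0    1    0    3    1]
Fix exponent of X2 at 1, D at 0, ℓ at 0, X1 at 0; solve each RREF row for its pivot's exponent:
  r0: exp(m) + (-2)·1 = 0 ⇒ exp(m) = 2
  r1: exp(ρ) + (0)·1 = 0 ⇒ exp(ρ) = 0
  r2: exp(i) + (3)·1 = 0 ⇒ exp(i) = -3
  r3: exp(ΔT) + (1)·1 = 0 ⇒ exp(ΔT) = -1
Π_4 = m^2 · i^-3 · ΔT^-1 · X2

["2", "0", "0", "-3", "-1", "0", "0", "1"]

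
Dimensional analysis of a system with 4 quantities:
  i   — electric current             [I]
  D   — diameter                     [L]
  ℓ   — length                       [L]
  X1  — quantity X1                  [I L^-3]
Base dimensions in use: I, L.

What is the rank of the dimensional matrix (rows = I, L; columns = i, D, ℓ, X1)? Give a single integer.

2

Dimensional matrix (I×L by i×D×ℓ×X1):
  I: [ 1  0  0  1]
  L: [ 0  1  1 -3]
RREF → pivots at {i,D} ⇒ r = 2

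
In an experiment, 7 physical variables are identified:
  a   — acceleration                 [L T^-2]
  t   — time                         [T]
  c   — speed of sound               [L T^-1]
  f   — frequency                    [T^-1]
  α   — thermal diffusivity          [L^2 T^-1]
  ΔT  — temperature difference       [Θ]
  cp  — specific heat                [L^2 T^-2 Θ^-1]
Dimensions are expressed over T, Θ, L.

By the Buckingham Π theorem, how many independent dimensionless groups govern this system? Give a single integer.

Write exponents as rows T,Θ,L / cols a,t,c,f,α,ΔT,cp:
  T: [-2  1 -1 -1 -1  0 -2]
  Θ: [ 0  0  0  0  0  1 -1]
  L: [ 1  0  1  0  2  0  2]
Echelon form has 3 nonzero rows (pivots: a,t,ΔT)
n=7, r=3 ⇒ 4 dimensionless groups

4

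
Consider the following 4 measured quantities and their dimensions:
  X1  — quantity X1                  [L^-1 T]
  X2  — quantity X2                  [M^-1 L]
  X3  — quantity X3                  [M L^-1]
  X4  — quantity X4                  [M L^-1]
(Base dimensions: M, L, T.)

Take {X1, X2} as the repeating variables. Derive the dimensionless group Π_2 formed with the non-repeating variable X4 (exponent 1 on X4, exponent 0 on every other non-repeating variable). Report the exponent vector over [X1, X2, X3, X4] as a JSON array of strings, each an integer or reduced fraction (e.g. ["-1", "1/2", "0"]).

["0", "1", "0", "1"]

Write exponents as rows M,L,T / cols X1,X2,X3,X4:
  M: [ 0 -1  1  1]
  L: [-1  1 -1 -1]
  T: [ 1  0  0  0]
Echelon form has 2 nonzero rows (pivots: X1,X2)
Pivot set = {X1,X2}, free = {X3,X4}
RREF:
  r0: [   1    0    0    0]
  r1: [   0    1   -1   -1]
  r2: [   0    0    0    0]
Fix exponent of X4 at 1, X3 at 0; solve each RREF row for its pivot's exponent:
  r0: exp(X1) + (0)·1 = 0 ⇒ exp(X1) = 0
  r1: exp(X2) + (-1)·1 = 0 ⇒ exp(X2) = 1
Π_2 = X2 · X4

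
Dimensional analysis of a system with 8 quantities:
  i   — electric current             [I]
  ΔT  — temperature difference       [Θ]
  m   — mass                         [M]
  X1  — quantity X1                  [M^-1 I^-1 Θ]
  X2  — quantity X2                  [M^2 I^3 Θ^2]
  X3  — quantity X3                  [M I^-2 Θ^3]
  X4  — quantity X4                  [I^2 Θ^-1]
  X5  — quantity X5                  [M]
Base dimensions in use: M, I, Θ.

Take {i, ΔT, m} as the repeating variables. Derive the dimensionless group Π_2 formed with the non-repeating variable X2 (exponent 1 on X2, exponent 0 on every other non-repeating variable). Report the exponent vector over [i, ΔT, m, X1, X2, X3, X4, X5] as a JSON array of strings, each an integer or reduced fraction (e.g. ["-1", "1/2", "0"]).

["-3", "-2", "-2", "0", "1", "0", "0", "0"]

Exponent matrix [M,I,Θ] × [i,ΔT,m,X1,X2,X3,X4,X5]:
  M: [ 0  0  1 -1  2  1  0  1]
  I: [ 1  0  0 -1  3 -2  2  0]
  Θ: [ 0  1  0  1  2  3 -1  0]
Echelon form has 3 nonzero rows (pivots: i,ΔT,m)
Repeat: i,ΔT,m; free: X1,X2,X3,X4,X5
RREF:
  r0: [   1    0    0   -1    3   -2    2    0]
  r1: [   0    1    0    1    2    3   -1    0]
  r2: [   0    0    1   -1    2    1    0    1]
Fix exponent of X2 at 1, X1 at 0, X3 at 0, X4 at 0, X5 at 0; solve each RREF row for its pivot's exponent:
  r0: exp(i) + (3)·1 = 0 ⇒ exp(i) = -3
  r1: exp(ΔT) + (2)·1 = 0 ⇒ exp(ΔT) = -2
  r2: exp(m) + (2)·1 = 0 ⇒ exp(m) = -2
Π_2 = i^-3 · ΔT^-2 · m^-2 · X2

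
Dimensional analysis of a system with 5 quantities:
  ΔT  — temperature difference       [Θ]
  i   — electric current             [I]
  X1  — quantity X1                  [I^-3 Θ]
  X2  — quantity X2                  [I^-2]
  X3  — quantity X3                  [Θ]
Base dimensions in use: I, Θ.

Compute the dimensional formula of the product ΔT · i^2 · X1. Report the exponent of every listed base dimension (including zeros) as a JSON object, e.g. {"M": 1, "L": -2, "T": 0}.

Exponent matrix [I,Θ] × [ΔT,i,X1,X2,X3]:
  I: [ 0  1 -3 -2  0]
  Θ: [ 1  0  1  0  1]
  [I]: (1)·0+(2)·1+(1)·-3 = -1
  [Θ]: (1)·1+(2)·0+(1)·1 = 2
⇒ I^-1 Θ^2

{"I": -1, "Θ": 2}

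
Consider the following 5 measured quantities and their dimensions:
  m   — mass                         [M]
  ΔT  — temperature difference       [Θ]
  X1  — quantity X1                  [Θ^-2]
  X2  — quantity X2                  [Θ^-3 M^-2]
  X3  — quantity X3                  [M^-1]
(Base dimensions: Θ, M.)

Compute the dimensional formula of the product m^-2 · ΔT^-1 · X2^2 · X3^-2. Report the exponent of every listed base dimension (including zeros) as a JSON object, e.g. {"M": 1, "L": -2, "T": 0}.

{"Θ": -7, "M": -4}

Exponent matrix [Θ,M] × [m,ΔT,X1,X2,X3]:
  Θ: [ 0  1 -2 -3  0]
  M: [ 1  0  0 -2 -1]
  [Θ]: (-2)·0+(-1)·1+(2)·-3+(-2)·0 = -7
  [M]: (-2)·1+(-1)·0+(2)·-2+(-2)·-1 = -4
⇒ Θ^-7 M^-4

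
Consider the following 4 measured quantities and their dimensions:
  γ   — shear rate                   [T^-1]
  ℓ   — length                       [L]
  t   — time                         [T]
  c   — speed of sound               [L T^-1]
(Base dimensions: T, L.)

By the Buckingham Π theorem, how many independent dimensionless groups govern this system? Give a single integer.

Exponent matrix [T,L] × [γ,ℓ,t,c]:
  T: [-1  0  1 -1]
  L: [ 0  1  0  1]
RREF → pivots at {γ,ℓ} ⇒ r = 2
Π count = n − r = 4 − 2 = 2

2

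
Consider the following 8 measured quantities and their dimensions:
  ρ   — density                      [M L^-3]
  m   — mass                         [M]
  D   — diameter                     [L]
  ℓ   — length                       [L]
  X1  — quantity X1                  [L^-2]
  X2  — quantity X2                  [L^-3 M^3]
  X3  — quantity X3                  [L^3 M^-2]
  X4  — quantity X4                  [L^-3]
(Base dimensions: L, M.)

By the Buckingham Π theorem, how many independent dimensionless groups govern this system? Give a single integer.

Dimensional matrix (L×M by ρ×m×D×ℓ×X1×X2×X3×X4):
  L: [-3  0  1  1 -2 -3  3 -3]
  M: [ 1  1  0  0  0  3 -2  0]
Echelon form has 2 nonzero rows (pivots: ρ,m)
8 vars − rank 2 = 6 Π groups

6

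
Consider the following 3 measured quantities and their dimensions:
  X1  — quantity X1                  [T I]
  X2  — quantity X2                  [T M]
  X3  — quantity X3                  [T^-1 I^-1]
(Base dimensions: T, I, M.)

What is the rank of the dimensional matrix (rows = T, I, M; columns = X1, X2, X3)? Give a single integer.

Write exponents as rows T,I,M / cols X1,X2,X3:
  T: [ 1  1 -1]
  I: [ 1  0 -1]
  M: [ 0  1  0]
Row reduction gives pivot columns X1,X2; rank = 2

2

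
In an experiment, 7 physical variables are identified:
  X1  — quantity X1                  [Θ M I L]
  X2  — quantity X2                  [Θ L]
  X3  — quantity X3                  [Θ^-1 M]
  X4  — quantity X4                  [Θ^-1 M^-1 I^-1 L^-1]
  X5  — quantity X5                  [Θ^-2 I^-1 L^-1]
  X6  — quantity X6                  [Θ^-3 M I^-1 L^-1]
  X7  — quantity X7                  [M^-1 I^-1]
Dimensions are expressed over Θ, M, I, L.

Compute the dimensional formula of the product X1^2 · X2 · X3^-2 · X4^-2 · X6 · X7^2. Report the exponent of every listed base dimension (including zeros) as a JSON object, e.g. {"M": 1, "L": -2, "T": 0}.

Write exponents as rows Θ,M,I,L / cols X1,X2,X3,X4,X5,X6,X7:
  Θ: [ 1  1 -1 -1 -2 -3  0]
  M: [ 1  0  1 -1  0  1 -1]
  I: [ 1  0  0 -1 -1 -1 -1]
  L: [ 1  1  0 -1 -1 -1  0]
  [Θ]: (2)·1+(1)·1+(-2)·-1+(-2)·-1+(1)·-3+(2)·0 = 4
  [M]: (2)·1+(1)·0+(-2)·1+(-2)·-1+(1)·1+(2)·-1 = 1
  [I]: (2)·1+(1)·0+(-2)·0+(-2)·-1+(1)·-1+(2)·-1 = 1
  [L]: (2)·1+(1)·1+(-2)·0+(-2)·-1+(1)·-1+(2)·0 = 4
⇒ Θ^4 M I L^4

{"Θ": 4, "M": 1, "I": 1, "L": 4}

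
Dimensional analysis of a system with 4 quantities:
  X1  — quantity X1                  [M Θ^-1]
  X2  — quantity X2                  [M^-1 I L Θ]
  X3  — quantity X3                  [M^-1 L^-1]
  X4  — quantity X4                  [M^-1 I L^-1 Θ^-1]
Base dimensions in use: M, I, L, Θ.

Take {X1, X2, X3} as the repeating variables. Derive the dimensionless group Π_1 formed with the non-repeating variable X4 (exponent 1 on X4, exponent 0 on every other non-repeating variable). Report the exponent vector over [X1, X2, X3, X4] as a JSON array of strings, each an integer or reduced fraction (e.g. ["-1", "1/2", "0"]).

["-2", "-1", "-2", "1"]

Write exponents as rows M,I,L,Θ / cols X1,X2,X3,X4:
  M: [ 1 -1 -1 -1]
  I: [ 0  1  0  1]
  L: [ 0  1 -1 -1]
  Θ: [-1  1  0 -1]
Echelon form has 3 nonzero rows (pivots: X1,X2,X3)
Repeat: X1,X2,X3; free: X4
RREF:
  r0: [   1    0    0    2]
  r1: [   0    1    0    1]
  r2: [   0    0    1    2]
  r3: [   0    0    0    0]
Fix exponent of X4 at 1; solve each RREF row for its pivot's exponent:
  r0: exp(X1) + (2)·1 = 0 ⇒ exp(X1) = -2
  r1: exp(X2) + (1)·1 = 0 ⇒ exp(X2) = -1
  r2: exp(X3) + (2)·1 = 0 ⇒ exp(X3) = -2
Π_1 = X1^-2 · X2^-1 · X3^-2 · X4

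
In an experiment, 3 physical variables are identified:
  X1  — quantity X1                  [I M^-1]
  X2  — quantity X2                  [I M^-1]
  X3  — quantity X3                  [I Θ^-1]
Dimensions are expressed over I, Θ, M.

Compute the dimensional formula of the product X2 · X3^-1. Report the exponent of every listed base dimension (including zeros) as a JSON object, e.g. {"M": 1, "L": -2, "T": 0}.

Dimensional matrix (I×Θ×M by X1×X2×X3):
  I: [ 1  1  1]
  Θ: [ 0  0 -1]
  M: [-1 -1  0]
  [I]: (1)·1+(-1)·1 = 0
  [Θ]: (1)·0+(-1)·-1 = 1
  [M]: (1)·-1+(-1)·0 = -1
⇒ Θ M^-1

{"I": 0, "Θ": 1, "M": -1}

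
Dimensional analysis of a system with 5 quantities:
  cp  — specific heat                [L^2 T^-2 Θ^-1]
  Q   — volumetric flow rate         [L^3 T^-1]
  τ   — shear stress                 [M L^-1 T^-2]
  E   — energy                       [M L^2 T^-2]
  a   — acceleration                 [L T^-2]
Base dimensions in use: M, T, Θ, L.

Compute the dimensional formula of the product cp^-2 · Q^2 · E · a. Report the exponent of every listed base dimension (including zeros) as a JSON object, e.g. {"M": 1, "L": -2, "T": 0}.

Dimensional matrix (M×T×Θ×L by cp×Q×τ×E×a):
  M: [ 0  0  1  1  0]
  T: [-2 -1 -2 -2 -2]
  Θ: [-1  0  0  0  0]
  L: [ 2  3 -1  2  1]
  [M]: (-2)·0+(2)·0+(1)·1+(1)·0 = 1
  [T]: (-2)·-2+(2)·-1+(1)·-2+(1)·-2 = -2
  [Θ]: (-2)·-1+(2)·0+(1)·0+(1)·0 = 2
  [L]: (-2)·2+(2)·3+(1)·2+(1)·1 = 5
⇒ M T^-2 Θ^2 L^5

{"M": 1, "T": -2, "Θ": 2, "L": 5}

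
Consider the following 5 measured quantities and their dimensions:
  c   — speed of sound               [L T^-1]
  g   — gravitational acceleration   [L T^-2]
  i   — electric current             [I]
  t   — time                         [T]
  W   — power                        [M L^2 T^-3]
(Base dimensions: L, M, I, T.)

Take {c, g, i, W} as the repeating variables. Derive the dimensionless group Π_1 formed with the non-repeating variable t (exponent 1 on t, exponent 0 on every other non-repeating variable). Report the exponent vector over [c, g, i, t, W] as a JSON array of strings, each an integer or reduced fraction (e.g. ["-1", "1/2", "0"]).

Dimensional matrix (L×M×I×T by c×g×i×t×W):
  L: [ 1  1  0  0  2]
  M: [ 0  0  0  0  1]
  I: [ 0  0  1  0  0]
  T: [-1 -2  0  1 -3]
RREF → pivots at {c,g,i,W} ⇒ r = 4
Pivot set = {c,g,i,W}, free = {t}
RREF:
  r0: [   1    0    0    1    0]
  r1: [   0    1    0   -1    0]
  r2: [   0    0    1    0    0]
  r3: [   0    0    0    0    1]
Fix exponent of t at 1; solve each RREF row for its pivot's exponent:
  r0: exp(c) + (1)·1 = 0 ⇒ exp(c) = -1
  r1: exp(g) + (-1)·1 = 0 ⇒ exp(g) = 1
  r2: exp(i) + (0)·1 = 0 ⇒ exp(i) = 0
  r3: exp(W) + (0)·1 = 0 ⇒ exp(W) = 0
Π_1 = c^-1 · g · t

["-1", "1", "0", "1", "0"]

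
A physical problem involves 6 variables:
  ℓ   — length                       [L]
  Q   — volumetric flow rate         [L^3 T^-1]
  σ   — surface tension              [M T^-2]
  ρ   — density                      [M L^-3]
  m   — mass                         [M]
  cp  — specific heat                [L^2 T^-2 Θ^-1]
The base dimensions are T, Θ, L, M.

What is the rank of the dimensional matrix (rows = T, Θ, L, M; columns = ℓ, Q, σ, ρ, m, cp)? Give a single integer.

Dimensional matrix (T×Θ×L×M by ℓ×Q×σ×ρ×m×cp):
  T: [ 0 -1 -2  0  0 -2]
  Θ: [ 0  0  0  0  0 -1]
  L: [ 1  3  0 -3  0  2]
  M: [ 0  0  1  1  1  0]
Row reduction gives pivot columns ℓ,Q,σ,cp; rank = 4

4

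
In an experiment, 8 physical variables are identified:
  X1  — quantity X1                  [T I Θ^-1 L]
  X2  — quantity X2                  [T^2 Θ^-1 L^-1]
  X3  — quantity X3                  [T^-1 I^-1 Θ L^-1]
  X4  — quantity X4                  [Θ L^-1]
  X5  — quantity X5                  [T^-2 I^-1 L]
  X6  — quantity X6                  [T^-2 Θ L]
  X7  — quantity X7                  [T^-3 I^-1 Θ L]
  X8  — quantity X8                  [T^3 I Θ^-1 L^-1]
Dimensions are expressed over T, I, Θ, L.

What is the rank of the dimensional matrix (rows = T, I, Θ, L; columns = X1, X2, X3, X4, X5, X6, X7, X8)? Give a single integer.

3

Exponent matrix [T,I,Θ,L] × [X1,X2,X3,X4,X5,X6,X7,X8]:
  T: [ 1  2 -1  0 -2 -2 -3  3]
  I: [ 1  0 -1  0 -1  0 -1  1]
  Θ: [-1 -1  1  1  0  1  1 -1]
  L: [ 1 -1 -1 -1  1  1  1 -1]
Row reduction gives pivot columns X1,X2,X4; rank = 3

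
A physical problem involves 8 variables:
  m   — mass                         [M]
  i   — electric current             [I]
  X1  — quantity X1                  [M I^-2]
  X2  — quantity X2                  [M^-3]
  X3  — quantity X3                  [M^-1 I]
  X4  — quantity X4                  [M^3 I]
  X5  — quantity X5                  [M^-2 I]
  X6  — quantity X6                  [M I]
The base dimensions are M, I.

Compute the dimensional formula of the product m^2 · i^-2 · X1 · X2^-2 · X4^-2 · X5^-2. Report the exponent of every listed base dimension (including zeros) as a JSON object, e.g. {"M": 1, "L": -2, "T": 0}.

Dimensional matrix (M×I by m×i×X1×X2×X3×X4×X5×X6):
  M: [ 1  0  1 -3 -1  3 -2  1]
  I: [ 0  1 -2  0  1  1  1  1]
  [M]: (2)·1+(-2)·0+(1)·1+(-2)·-3+(-2)·3+(-2)·-2 = 7
  [I]: (2)·0+(-2)·1+(1)·-2+(-2)·0+(-2)·1+(-2)·1 = -8
⇒ M^7 I^-8

{"M": 7, "I": -8}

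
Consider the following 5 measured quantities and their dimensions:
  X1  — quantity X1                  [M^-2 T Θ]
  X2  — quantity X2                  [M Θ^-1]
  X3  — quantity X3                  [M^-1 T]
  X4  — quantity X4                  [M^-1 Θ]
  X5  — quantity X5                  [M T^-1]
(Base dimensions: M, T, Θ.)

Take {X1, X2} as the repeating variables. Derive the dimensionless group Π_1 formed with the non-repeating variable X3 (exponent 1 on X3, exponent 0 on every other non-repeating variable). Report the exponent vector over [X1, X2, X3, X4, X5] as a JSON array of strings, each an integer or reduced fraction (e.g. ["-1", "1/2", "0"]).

["-1", "-1", "1", "0", "0"]

Dimensional matrix (M×T×Θ by X1×X2×X3×X4×X5):
  M: [-2  1 -1 -1  1]
  T: [ 1  0  1  0 -1]
  Θ: [ 1 -1  0  1  0]
Row reduction gives pivot columns X1,X2; rank = 2
Pivot set = {X1,X2}, free = {X3,X4,X5}
RREF:
  r0: [   1    0    1    0   -1]
  r1: [   0    1    1   -1   -1]
  r2: [   0    0    0    0    0]
Fix exponent of X3 at 1, X4 at 0, X5 at 0; solve each RREF row for its pivot's exponent:
  r0: exp(X1) + (1)·1 = 0 ⇒ exp(X1) = -1
  r1: exp(X2) + (1)·1 = 0 ⇒ exp(X2) = -1
Π_1 = X1^-1 · X2^-1 · X3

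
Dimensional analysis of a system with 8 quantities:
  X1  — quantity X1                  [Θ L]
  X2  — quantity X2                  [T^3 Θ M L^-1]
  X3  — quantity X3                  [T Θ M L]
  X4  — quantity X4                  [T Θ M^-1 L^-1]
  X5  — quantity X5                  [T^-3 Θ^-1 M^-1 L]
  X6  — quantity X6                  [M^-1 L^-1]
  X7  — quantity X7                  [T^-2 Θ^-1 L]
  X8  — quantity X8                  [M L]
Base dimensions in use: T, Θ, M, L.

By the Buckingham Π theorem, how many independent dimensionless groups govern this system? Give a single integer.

5

Exponent matrix [T,Θ,M,L] × [X1,X2,X3,X4,X5,X6,X7,X8]:
  T: [ 0  3  1  1 -3  0 -2  0]
  Θ: [ 1  1  1  1 -1  0 -1  0]
  M: [ 0  1  1 -1 -1 -1  0  1]
  L: [ 1 -1  1 -1  1 -1  1  1]
RREF → pivots at {X1,X2,X3} ⇒ r = 3
n=8, r=3 ⇒ 5 dimensionless groups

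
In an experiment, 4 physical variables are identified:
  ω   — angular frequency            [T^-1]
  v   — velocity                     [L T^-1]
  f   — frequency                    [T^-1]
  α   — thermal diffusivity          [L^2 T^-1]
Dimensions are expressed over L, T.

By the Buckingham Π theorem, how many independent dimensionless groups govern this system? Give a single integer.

2

Dimensional matrix (L×T by ω×v×f×α):
  L: [ 0  1  0  2]
  T: [-1 -1 -1 -1]
Row reduction gives pivot columns ω,v; rank = 2
n=4, r=2 ⇒ 2 dimensionless groups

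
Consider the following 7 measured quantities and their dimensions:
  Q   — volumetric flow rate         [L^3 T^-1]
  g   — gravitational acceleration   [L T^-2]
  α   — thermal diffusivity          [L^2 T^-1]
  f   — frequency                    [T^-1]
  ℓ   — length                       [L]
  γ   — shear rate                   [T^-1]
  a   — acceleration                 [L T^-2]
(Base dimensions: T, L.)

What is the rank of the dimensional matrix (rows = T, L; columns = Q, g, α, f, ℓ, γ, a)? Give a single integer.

Exponent matrix [T,L] × [Q,g,α,f,ℓ,γ,a]:
  T: [-1 -2 -1 -1  0 -1 -2]
  L: [ 3  1  2  0  1  0  1]
Echelon form has 2 nonzero rows (pivots: Q,g)

2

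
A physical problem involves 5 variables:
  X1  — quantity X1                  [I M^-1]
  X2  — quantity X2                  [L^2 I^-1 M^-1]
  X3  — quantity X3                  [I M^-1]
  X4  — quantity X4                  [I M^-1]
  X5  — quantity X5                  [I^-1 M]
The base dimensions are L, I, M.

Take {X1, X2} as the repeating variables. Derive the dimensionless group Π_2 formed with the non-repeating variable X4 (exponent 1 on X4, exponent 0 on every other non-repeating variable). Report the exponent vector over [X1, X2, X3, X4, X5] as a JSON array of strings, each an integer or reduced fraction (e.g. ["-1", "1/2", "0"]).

["-1", "0", "0", "1", "0"]

Write exponents as rows L,I,M / cols X1,X2,X3,X4,X5:
  L: [ 0  2  0  0  0]
  I: [ 1 -1  1  1 -1]
  M: [-1 -1 -1 -1  1]
RREF → pivots at {X1,X2} ⇒ r = 2
Pivot set = {X1,X2}, free = {X3,X4,X5}
RREF:
  r0: [   1    0    1    1   -1]
  r1: [   0    1    0    0    0]
  r2: [   0    0    0    0    0]
Fix exponent of X4 at 1, X3 at 0, X5 at 0; solve each RREF row for its pivot's exponent:
  r0: exp(X1) + (1)·1 = 0 ⇒ exp(X1) = -1
  r1: exp(X2) + (0)·1 = 0 ⇒ exp(X2) = 0
Π_2 = X1^-1 · X4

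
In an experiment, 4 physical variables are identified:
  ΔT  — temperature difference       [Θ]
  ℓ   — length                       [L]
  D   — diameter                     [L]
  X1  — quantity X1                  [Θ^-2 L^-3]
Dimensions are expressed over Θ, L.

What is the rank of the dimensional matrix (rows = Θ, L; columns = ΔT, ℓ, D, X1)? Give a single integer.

Dimensional matrix (Θ×L by ΔT×ℓ×D×X1):
  Θ: [ 1  0  0 -2]
  L: [ 0  1  1 -3]
Echelon form has 2 nonzero rows (pivots: ΔT,ℓ)

2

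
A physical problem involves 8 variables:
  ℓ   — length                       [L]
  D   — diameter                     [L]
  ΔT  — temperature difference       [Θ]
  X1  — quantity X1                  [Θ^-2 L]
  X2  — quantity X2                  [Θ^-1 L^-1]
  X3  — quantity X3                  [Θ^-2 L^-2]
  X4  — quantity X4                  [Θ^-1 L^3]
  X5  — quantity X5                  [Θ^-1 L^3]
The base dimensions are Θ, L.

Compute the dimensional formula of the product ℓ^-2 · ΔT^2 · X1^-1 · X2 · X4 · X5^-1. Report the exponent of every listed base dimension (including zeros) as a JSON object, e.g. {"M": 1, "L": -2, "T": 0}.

{"Θ": 3, "L": -4}

Write exponents as rows Θ,L / cols ℓ,D,ΔT,X1,X2,X3,X4,X5:
  Θ: [ 0  0  1 -2 -1 -2 -1 -1]
  L: [ 1  1  0  1 -1 -2  3  3]
  [Θ]: (-2)·0+(2)·1+(-1)·-2+(1)·-1+(1)·-1+(-1)·-1 = 3
  [L]: (-2)·1+(2)·0+(-1)·1+(1)·-1+(1)·3+(-1)·3 = -4
⇒ Θ^3 L^-4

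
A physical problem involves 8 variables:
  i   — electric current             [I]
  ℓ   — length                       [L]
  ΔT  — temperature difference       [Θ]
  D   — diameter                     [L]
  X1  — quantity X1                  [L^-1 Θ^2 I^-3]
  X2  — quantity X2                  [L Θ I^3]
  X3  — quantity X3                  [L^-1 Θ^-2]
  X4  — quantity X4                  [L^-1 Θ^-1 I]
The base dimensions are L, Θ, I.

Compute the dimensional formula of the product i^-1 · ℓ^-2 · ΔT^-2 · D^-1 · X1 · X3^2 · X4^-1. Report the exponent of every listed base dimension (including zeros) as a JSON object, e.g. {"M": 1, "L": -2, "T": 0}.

Write exponents as rows L,Θ,I / cols i,ℓ,ΔT,D,X1,X2,X3,X4:
  L: [ 0  1  0  1 -1  1 -1 -1]
  Θ: [ 0  0  1  0  2  1 -2 -1]
  I: [ 1  0  0  0 -3  3  0  1]
  [L]: (-1)·0+(-2)·1+(-2)·0+(-1)·1+(1)·-1+(2)·-1+(-1)·-1 = -5
  [Θ]: (-1)·0+(-2)·0+(-2)·1+(-1)·0+(1)·2+(2)·-2+(-1)·-1 = -3
  [I]: (-1)·1+(-2)·0+(-2)·0+(-1)·0+(1)·-3+(2)·0+(-1)·1 = -5
⇒ L^-5 Θ^-3 I^-5

{"L": -5, "Θ": -3, "I": -5}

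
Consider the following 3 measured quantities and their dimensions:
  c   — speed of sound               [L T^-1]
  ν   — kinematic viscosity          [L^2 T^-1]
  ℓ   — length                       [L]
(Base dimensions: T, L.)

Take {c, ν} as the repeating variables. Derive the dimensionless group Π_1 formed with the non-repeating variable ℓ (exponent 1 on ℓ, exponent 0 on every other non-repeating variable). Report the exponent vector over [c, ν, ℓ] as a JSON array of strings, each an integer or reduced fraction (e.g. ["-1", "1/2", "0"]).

Dimensional matrix (T×L by c×ν×ℓ):
  T: [-1 -1  0]
  L: [ 1  2  1]
Echelon form has 2 nonzero rows (pivots: c,ν)
Pivot set = {c,ν}, free = {ℓ}
RREF:
  r0: [   1    0   -1]
  r1: [   0    1    1]
Fix exponent of ℓ at 1; solve each RREF row for its pivot's exponent:
  r0: exp(c) + (-1)·1 = 0 ⇒ exp(c) = 1
  r1: exp(ν) + (1)·1 = 0 ⇒ exp(ν) = -1
Π_1 = c · ν^-1 · ℓ

["1", "-1", "1"]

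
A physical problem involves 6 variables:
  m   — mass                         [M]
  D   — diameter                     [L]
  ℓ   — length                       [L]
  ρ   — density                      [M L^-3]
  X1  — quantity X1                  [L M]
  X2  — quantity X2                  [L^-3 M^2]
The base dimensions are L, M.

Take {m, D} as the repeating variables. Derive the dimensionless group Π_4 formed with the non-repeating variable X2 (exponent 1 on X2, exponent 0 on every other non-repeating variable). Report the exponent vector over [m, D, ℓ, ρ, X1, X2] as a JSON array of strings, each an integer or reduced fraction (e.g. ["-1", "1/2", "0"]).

Write exponents as rows L,M / cols m,D,ℓ,ρ,X1,X2:
  L: [ 0  1  1 -3  1 -3]
  M: [ 1  0  0  1  1  2]
Row reduction gives pivot columns m,D; rank = 2
Repeat: m,D; free: ℓ,ρ,X1,X2
RREF:
  r0: [   1    0    0    1    1    2]
  r1: [   0    1    1   -3    1   -3]
Fix exponent of X2 at 1, ℓ at 0, ρ at 0, X1 at 0; solve each RREF row for its pivot's exponent:
  r0: exp(m) + (2)·1 = 0 ⇒ exp(m) = -2
  r1: exp(D) + (-3)·1 = 0 ⇒ exp(D) = 3
Π_4 = m^-2 · D^3 · X2

["-2", "3", "0", "0", "0", "1"]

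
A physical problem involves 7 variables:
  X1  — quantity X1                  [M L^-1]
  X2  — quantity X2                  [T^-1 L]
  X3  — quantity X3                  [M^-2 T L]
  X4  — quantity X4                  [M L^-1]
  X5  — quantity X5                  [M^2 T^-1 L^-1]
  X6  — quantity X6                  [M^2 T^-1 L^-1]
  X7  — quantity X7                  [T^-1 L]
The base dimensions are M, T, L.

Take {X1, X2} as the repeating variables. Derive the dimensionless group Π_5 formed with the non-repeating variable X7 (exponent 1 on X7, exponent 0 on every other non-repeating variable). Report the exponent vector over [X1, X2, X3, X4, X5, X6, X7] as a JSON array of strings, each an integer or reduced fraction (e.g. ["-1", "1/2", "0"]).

Write exponents as rows M,T,L / cols X1,X2,X3,X4,X5,X6,X7:
  M: [ 1  0 -2  1  2  2  0]
  T: [ 0 -1  1  0 -1 -1 -1]
  L: [-1  1  1 -1 -1 -1  1]
RREF → pivots at {X1,X2} ⇒ r = 2
Pivot set = {X1,X2}, free = {X3,X4,X5,X6,X7}
RREF:
  r0: [   1    0   -2    1    2    2    0]
  r1: [   0    1   -1    0    1    1    1]
  r2: [   0    0    0    0    0    0    0]
Fix exponent of X7 at 1, X3 at 0, X4 at 0, X5 at 0, X6 at 0; solve each RREF row for its pivot's exponent:
  r0: exp(X1) + (0)·1 = 0 ⇒ exp(X1) = 0
  r1: exp(X2) + (1)·1 = 0 ⇒ exp(X2) = -1
Π_5 = X2^-1 · X7

["0", "-1", "0", "0", "0", "0", "1"]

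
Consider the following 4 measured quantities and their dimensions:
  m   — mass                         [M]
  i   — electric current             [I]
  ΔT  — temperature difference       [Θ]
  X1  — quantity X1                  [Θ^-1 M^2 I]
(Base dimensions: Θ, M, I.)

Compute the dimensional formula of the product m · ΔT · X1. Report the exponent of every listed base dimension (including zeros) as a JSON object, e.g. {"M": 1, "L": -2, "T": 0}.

Write exponents as rows Θ,M,I / cols m,i,ΔT,X1:
  Θ: [ 0  0  1 -1]
  M: [ 1  0  0  2]
  I: [ 0  1  0  1]
  [Θ]: (1)·0+(1)·1+(1)·-1 = 0
  [M]: (1)·1+(1)·0+(1)·2 = 3
  [I]: (1)·0+(1)·0+(1)·1 = 1
⇒ M^3 I

{"Θ": 0, "M": 3, "I": 1}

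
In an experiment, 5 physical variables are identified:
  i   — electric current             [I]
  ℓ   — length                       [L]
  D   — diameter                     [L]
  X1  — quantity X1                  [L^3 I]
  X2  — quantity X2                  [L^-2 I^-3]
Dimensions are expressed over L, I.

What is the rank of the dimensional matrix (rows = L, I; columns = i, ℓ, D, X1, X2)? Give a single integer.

Exponent matrix [L,I] × [i,ℓ,D,X1,X2]:
  L: [ 0  1  1  3 -2]
  I: [ 1  0  0  1 -3]
Row reduction gives pivot columns i,ℓ; rank = 2

2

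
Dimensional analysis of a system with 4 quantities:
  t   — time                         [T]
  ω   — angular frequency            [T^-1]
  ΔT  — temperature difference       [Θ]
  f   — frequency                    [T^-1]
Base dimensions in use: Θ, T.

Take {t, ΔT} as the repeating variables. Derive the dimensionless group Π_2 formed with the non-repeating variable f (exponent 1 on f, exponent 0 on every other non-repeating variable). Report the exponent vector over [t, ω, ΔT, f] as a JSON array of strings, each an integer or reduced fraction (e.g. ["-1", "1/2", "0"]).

["1", "0", "0", "1"]

Write exponents as rows Θ,T / cols t,ω,ΔT,f:
  Θ: [ 0  0  1  0]
  T: [ 1 -1  0 -1]
Echelon form has 2 nonzero rows (pivots: t,ΔT)
Pivot set = {t,ΔT}, free = {ω,f}
RREF:
  r0: [   1   -1    0   -1]
  r1: [   0    0    1    0]
Fix exponent of f at 1, ω at 0; solve each RREF row for its pivot's exponent:
  r0: exp(t) + (-1)·1 = 0 ⇒ exp(t) = 1
  r1: exp(ΔT) + (0)·1 = 0 ⇒ exp(ΔT) = 0
Π_2 = t · f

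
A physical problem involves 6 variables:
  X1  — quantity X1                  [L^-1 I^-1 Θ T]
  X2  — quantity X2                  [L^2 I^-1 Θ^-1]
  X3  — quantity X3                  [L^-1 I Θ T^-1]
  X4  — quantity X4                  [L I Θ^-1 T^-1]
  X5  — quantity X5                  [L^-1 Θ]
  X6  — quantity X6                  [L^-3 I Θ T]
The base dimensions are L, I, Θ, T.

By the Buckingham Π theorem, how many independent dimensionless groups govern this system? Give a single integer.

Write exponents as rows L,I,Θ,T / cols X1,X2,X3,X4,X5,X6:
  L: [-1  2 -1  1 -1 -3]
  I: [-1 -1  1  1  0  1]
  Θ: [ 1 -1  1 -1  1  1]
  T: [ 1  0 -1 -1  0  1]
Echelon form has 3 nonzero rows (pivots: X1,X2,X3)
n=6, r=3 ⇒ 3 dimensionless groups

3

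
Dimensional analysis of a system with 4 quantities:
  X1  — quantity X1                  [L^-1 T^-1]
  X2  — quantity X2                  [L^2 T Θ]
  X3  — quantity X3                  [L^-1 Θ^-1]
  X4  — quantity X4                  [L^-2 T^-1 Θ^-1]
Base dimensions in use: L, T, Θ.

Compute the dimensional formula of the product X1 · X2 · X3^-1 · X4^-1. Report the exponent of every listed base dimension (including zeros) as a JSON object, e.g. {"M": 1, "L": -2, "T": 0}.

{"L": 4, "T": 1, "Θ": 3}

Write exponents as rows L,T,Θ / cols X1,X2,X3,X4:
  L: [-1  2 -1 -2]
  T: [-1  1  0 -1]
  Θ: [ 0  1 -1 -1]
  [L]: (1)·-1+(1)·2+(-1)·-1+(-1)·-2 = 4
  [T]: (1)·-1+(1)·1+(-1)·0+(-1)·-1 = 1
  [Θ]: (1)·0+(1)·1+(-1)·-1+(-1)·-1 = 3
⇒ L^4 T Θ^3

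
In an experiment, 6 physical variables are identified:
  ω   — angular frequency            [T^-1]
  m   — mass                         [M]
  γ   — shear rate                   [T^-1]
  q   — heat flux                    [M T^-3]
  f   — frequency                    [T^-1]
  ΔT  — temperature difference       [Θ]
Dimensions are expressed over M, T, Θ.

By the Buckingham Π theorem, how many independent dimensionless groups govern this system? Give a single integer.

3

Write exponents as rows M,T,Θ / cols ω,m,γ,q,f,ΔT:
  M: [ 0  1  0  1  0  0]
  T: [-1  0 -1 -3 -1  0]
  Θ: [ 0  0  0  0  0  1]
Echelon form has 3 nonzero rows (pivots: ω,m,ΔT)
Π count = n − r = 6 − 3 = 3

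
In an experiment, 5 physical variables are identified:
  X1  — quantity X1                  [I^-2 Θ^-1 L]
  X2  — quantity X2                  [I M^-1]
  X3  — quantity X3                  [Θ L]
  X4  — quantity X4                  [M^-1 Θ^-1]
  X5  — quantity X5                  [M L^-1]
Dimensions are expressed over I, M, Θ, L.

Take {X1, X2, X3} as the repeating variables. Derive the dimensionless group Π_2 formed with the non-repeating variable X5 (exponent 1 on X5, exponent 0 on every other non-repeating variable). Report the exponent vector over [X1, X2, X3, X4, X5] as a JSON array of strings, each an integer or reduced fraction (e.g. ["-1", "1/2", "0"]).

Dimensional matrix (I×M×Θ×L by X1×X2×X3×X4×X5):
  I: [-2  1  0  0  0]
  M: [ 0 -1  0 -1  1]
  Θ: [-1  0  1 -1  0]
  L: [ 1  0  1  0 -1]
RREF → pivots at {X1,X2,X3} ⇒ r = 3
Repeat: X1,X2,X3; free: X4,X5
RREF:
  r0: [   1    0    0  1/2 -1/2]
  r1: [   0    1    0    1   -1]
  r2: [   0    0    1 -1/2 -1/2]
  r3: [   0    0    0    0    0]
Fix exponent of X5 at 1, X4 at 0; solve each RREF row for its pivot's exponent:
  r0: exp(X1) + (-1/2)·1 = 0 ⇒ exp(X1) = 1/2
  r1: exp(X2) + (-1)·1 = 0 ⇒ exp(X2) = 1
  r2: exp(X3) + (-1/2)·1 = 0 ⇒ exp(X3) = 1/2
Π_2 = X1^(1/2) · X2 · X3^(1/2) · X5

["1/2", "1", "1/2", "0", "1"]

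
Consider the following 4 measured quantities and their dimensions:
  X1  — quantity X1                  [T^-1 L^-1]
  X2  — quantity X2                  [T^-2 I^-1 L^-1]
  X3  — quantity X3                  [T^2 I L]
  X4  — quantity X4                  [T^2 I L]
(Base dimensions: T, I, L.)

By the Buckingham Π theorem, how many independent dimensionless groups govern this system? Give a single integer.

2

Exponent matrix [T,I,L] × [X1,X2,X3,X4]:
  T: [-1 -2  2  2]
  I: [ 0 -1  1  1]
  L: [-1 -1  1  1]
Row reduction gives pivot columns X1,X2; rank = 2
4 vars − rank 2 = 2 Π groups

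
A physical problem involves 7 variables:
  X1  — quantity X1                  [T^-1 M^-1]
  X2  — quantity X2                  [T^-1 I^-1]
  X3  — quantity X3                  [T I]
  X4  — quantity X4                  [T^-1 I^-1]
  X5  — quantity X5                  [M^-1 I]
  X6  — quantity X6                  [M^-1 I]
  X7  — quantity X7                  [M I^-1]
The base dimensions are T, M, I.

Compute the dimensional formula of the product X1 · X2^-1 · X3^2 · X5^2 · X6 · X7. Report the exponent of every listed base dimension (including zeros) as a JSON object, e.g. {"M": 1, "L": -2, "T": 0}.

{"T": 2, "M": -3, "I": 5}

Dimensional matrix (T×M×I by X1×X2×X3×X4×X5×X6×X7):
  T: [-1 -1  1 -1  0  0  0]
  M: [-1  0  0  0 -1 -1  1]
  I: [ 0 -1  1 -1  1  1 -1]
  [T]: (1)·-1+(-1)·-1+(2)·1+(2)·0+(1)·0+(1)·0 = 2
  [M]: (1)·-1+(-1)·0+(2)·0+(2)·-1+(1)·-1+(1)·1 = -3
  [I]: (1)·0+(-1)·-1+(2)·1+(2)·1+(1)·1+(1)·-1 = 5
⇒ T^2 M^-3 I^5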